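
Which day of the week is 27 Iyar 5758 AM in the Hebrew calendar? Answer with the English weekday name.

This is JDN 2450957 (23 May 1998 Gregorian).
Since JDN mod 7 = 5 (0 = Monday), the day is Saturday.

Saturday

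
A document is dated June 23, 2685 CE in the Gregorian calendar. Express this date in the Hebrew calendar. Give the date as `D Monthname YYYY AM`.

Julian Day Number of the source date = 2701910.
Converting JDN 2701910 to the Hebrew calendar gives 29 Sivan 6445 AM.

29 Sivan 6445 AM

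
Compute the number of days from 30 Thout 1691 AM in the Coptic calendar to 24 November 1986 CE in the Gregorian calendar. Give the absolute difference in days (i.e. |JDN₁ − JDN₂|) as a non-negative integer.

JDN of the first date = 2442331.
JDN of the second date = 2446759.
|2446759 − 2442331| = 4428.

4428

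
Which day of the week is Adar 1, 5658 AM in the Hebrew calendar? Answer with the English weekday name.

Wednesday

Equivalently 23 February 1898 Gregorian, JDN 2414344.
2414344 ≡ 2 (mod 7); counting from Monday = 0 gives Wednesday.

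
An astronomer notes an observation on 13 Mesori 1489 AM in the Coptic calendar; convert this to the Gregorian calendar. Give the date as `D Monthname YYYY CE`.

17 August 1773 CE

Julian Day Number of the source date = 2368864.
Converting JDN 2368864 to the Gregorian calendar gives 17 August 1773 CE.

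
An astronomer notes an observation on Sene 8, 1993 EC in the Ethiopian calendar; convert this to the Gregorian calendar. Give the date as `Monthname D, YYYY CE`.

June 15, 2001 CE

Both dates share Julian Day Number 2452076; in the Gregorian calendar that is 15 June 2001 CE.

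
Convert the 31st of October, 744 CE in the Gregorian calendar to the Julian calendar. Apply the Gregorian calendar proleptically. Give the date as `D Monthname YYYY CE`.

27 October 744 CE

At this point the Julian calendar is 4 days behind the Gregorian.
31 October 744 Gregorian − 4 days → 27 October 744 Julian.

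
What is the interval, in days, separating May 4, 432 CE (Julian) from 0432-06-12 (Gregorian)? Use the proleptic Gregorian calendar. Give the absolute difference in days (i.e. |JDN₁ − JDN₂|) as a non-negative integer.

38

First date → JDN 1878970; second date → JDN 1879008.
The interval is |1878970 − 1879008| = 38 days.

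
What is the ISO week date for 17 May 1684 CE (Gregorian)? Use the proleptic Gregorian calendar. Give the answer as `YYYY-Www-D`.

The weekday is Wednesday (ISO weekday 3).
That Wednesday belongs to ISO week 20 of ISO year 1684.

1684-W20-3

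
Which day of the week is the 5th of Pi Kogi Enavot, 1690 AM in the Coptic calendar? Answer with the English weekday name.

Tuesday

This is JDN 2442301 (10 September 1974 Gregorian).
JDN 2442301 mod 7 = 1, and JDN 0 was a Monday, so this is a Tuesday.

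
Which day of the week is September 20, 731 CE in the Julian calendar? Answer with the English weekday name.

Thursday

This is JDN 1988318 (24 September 731 Gregorian).
1988318 ≡ 3 (mod 7); counting from Monday = 0 gives Thursday.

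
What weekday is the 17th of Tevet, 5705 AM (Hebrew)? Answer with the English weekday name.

Tuesday

In the Gregorian calendar this is 2 January 1945 (JDN 2431458).
Since JDN mod 7 = 1 (0 = Monday), the day is Tuesday.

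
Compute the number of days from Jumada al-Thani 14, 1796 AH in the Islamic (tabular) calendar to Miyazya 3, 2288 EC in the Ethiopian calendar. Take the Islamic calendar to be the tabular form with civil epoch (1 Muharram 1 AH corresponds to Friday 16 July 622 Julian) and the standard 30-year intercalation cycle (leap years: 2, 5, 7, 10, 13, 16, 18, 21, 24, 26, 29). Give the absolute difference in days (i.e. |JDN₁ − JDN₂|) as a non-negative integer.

JDN of the first date = 2584689.
JDN of the second date = 2559760.
|2559760 − 2584689| = 24929.

24929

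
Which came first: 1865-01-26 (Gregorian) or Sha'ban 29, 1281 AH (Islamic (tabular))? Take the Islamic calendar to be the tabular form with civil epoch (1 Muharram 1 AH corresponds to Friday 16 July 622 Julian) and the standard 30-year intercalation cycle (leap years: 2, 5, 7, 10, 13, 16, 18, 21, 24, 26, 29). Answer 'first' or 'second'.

The two dates have Julian Day Numbers 2402263 and 2402264 respectively.
Since 2402263 < 2402264, the first date comes first.

first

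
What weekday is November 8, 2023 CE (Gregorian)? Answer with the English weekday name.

Wednesday

JDN 2460257 mod 7 = 2, and JDN 0 was a Monday, so this is a Wednesday.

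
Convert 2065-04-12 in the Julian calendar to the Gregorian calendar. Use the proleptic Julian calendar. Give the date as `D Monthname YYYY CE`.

25 April 2065 CE

For dates in this range the Gregorian date is 13 days ahead of the Julian.
12 April 2065 Julian + 13 days → 25 April 2065 Gregorian.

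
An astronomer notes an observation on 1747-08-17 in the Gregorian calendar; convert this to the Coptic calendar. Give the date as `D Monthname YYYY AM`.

Julian Day Number of the source date = 2359367.
Converting JDN 2359367 to the Coptic calendar gives 13 Mesori 1463 AM.

13 Mesori 1463 AM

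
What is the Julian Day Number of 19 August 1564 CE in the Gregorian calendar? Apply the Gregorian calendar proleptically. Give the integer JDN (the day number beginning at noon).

2292530

JDN 2400001 is 17 November 1858 CE (Gregorian), MJD 0; the target day is −107471 days from there, so JDN = 2292530.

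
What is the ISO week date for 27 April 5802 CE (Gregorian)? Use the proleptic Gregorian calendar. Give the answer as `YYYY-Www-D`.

5802-W17-2

The weekday is Tuesday (ISO weekday 2).
That Tuesday belongs to ISO week 17 of ISO year 5802.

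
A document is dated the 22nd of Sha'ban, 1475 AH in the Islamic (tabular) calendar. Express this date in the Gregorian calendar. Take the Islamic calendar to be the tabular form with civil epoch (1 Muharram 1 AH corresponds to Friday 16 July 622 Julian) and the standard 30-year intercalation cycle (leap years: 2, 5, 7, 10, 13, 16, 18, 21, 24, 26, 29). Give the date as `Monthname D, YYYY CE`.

Both dates share Julian Day Number 2471004; in the Gregorian calendar that is 11 April 2053 CE.

April 11, 2053 CE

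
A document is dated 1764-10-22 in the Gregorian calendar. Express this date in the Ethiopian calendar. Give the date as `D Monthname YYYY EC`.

14 Tikimt 1757 EC

Julian Day Number of the source date = 2365643.
Converting JDN 2365643 to the Ethiopian calendar gives 14 Tikimt 1757 EC.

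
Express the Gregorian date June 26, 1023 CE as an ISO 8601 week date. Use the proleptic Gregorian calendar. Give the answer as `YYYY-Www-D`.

The weekday is Thursday (ISO weekday 4).
That Thursday belongs to ISO week 26 of ISO year 1023.

1023-W26-4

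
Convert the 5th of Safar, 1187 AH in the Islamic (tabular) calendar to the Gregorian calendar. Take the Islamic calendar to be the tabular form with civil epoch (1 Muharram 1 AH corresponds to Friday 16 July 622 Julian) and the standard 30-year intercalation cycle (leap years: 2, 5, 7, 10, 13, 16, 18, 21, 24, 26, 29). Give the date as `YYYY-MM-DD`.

1773-04-28

Julian Day Number of the source date = 2368753.
Converting JDN 2368753 to the Gregorian calendar gives 28 April 1773 CE.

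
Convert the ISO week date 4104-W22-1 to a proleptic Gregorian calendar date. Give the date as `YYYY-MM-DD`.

4104-05-26

ISO week 1 of 4104 is the week containing the first Thursday of 4104.
Week 22, day 1 (Monday) lands on 4104-05-26.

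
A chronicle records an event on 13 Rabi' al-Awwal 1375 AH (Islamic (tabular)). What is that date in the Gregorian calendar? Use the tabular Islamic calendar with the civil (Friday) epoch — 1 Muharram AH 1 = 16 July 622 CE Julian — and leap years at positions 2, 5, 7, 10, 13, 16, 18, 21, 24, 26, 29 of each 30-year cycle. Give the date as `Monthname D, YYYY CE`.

Julian Day Number of the source date = 2435411.
Converting JDN 2435411 to the Gregorian calendar gives 30 October 1955 CE.

October 30, 1955 CE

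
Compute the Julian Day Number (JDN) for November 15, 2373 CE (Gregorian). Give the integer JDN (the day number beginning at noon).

2588099

JDN 2451545 is 1 January 2000 CE (Gregorian); the target day is +136554 days from there, so JDN = 2588099.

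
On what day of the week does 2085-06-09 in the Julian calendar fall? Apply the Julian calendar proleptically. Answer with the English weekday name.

Friday

Equivalently 22 June 2085 Gregorian, JDN 2482764.
2482764 ≡ 4 (mod 7); counting from Monday = 0 gives Friday.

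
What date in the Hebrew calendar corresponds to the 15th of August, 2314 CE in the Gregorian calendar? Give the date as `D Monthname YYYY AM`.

2 Elul 6074 AM

Julian Day Number of the source date = 2566457.
Converting JDN 2566457 to the Hebrew calendar gives 2 Elul 6074 AM.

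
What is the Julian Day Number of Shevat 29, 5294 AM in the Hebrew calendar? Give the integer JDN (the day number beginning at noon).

2281396

In the proleptic Gregorian calendar the same day is 24 February 1534.
JDN 2299161 is 15 October 1582 CE (Gregorian); the target day is −17765 days from there, so JDN = 2281396.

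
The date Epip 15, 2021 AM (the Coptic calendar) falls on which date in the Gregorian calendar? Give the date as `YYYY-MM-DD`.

Julian Day Number of the source date = 2563149.
Converting JDN 2563149 to the Gregorian calendar gives 25 July 2305 CE.

2305-07-25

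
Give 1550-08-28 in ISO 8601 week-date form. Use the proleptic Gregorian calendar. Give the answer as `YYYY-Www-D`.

1550-W35-1

The weekday is Monday (ISO weekday 1).
That Monday belongs to ISO week 35 of ISO year 1550.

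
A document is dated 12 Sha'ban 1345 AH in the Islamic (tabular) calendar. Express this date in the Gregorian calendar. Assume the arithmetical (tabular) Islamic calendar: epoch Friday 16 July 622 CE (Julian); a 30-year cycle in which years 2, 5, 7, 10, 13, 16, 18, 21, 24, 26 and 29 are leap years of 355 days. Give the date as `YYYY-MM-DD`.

Julian Day Number of the source date = 2424927.
Converting JDN 2424927 to the Gregorian calendar gives 15 February 1927 CE.

1927-02-15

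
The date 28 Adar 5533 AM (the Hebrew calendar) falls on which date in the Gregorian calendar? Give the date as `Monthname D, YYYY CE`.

March 23, 1773 CE

Both dates share Julian Day Number 2368717; in the Gregorian calendar that is 23 March 1773 CE.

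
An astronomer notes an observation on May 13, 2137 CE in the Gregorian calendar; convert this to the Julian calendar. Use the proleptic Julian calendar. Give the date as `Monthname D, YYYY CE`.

The Julian–Gregorian offset here is 14 days (Julian trailing).
13 May 2137 Gregorian − 14 days → 29 April 2137 Julian.

April 29, 2137 CE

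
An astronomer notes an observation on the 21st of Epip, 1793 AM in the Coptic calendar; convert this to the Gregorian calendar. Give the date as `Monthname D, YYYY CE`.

Both dates share Julian Day Number 2479878; in the Gregorian calendar that is 28 July 2077 CE.

July 28, 2077 CE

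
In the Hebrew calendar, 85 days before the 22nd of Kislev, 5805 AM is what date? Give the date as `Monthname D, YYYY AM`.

The starting date is JDN 2467962; 2467962 − 85 = 2467877.
JDN 2467877 corresponds to Elul 26, 5804 AM.

Elul 26, 5804 AM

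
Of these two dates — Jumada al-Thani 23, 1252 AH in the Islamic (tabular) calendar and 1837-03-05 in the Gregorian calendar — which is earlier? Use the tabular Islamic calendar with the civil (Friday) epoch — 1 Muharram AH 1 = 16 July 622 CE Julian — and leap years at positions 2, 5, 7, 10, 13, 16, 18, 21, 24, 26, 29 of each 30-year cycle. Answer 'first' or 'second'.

first

The two dates have Julian Day Numbers 2391923 and 2392074 respectively.
Since 2391923 < 2392074, the first date comes first.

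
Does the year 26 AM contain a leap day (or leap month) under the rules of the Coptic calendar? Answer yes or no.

26 mod 4 = 2; in the Coptic calendar a year is leap when year mod 4 = 3, so it is a common year.

no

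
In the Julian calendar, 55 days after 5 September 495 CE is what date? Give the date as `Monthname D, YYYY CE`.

The starting date is JDN 1902104; 1902104 + 55 = 1902159.
JDN 1902159 corresponds to October 30, 495 CE.

October 30, 495 CE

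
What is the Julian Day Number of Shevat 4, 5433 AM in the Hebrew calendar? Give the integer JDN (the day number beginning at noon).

Equivalently 21 January 1673 (Gregorian).
JDN 2451545 is 1 January 2000 CE (Gregorian); the target day is −119413 days from there, so JDN = 2332132.

2332132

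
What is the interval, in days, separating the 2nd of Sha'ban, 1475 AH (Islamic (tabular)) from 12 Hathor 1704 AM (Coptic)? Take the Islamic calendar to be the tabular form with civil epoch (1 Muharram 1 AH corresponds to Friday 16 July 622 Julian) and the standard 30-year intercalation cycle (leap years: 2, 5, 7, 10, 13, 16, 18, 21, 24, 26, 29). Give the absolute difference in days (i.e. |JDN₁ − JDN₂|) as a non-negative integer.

First date → JDN 2470984; second date → JDN 2447122.
The interval is |2470984 − 2447122| = 23862 days.

23862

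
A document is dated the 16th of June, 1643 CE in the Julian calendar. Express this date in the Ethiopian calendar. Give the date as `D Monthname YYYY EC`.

22 Sene 1635 EC

Julian Day Number of the source date = 2321330.
Converting JDN 2321330 to the Ethiopian calendar gives 22 Sene 1635 EC.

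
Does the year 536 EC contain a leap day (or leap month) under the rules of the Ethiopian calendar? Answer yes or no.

536 mod 4 = 0; in the Ethiopian calendar a year is leap when year mod 4 = 3, so it is a common year.

no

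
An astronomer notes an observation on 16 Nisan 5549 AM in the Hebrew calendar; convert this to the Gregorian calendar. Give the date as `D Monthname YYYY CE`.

Julian Day Number of the source date = 2374581.
Converting JDN 2374581 to the Gregorian calendar gives 12 April 1789 CE.

12 April 1789 CE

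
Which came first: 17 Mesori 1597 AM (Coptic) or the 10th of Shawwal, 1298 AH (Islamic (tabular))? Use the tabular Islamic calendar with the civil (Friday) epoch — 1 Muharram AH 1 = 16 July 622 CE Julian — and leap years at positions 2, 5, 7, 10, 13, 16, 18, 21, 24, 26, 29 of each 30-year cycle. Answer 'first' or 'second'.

first

Converting both to JDN: 2408315 vs 2408329; the smaller is the first.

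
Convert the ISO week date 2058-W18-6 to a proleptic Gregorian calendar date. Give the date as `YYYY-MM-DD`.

ISO week 1 of 2058 is the week containing the first Thursday of 2058.
Week 18, day 6 (Saturday) lands on 2058-05-04.

2058-05-04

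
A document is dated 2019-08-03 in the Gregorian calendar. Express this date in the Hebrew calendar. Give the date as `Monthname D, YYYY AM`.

Av 2, 5779 AM

Both dates share Julian Day Number 2458699; in the Hebrew calendar that is 2 Av 5779 AM.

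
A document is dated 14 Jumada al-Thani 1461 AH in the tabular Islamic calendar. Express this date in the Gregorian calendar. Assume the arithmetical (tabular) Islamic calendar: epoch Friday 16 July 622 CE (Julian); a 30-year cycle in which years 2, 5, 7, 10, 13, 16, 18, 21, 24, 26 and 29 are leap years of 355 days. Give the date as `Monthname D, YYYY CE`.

Julian Day Number of the source date = 2465976.
Converting JDN 2465976 to the Gregorian calendar gives 6 July 2039 CE.

July 6, 2039 CE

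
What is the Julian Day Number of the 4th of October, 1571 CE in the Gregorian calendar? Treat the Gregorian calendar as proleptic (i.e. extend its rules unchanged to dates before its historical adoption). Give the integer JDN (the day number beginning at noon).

JDN 2400001 is 17 November 1858 CE (Gregorian), MJD 0; the target day is −104869 days from there, so JDN = 2295132.

2295132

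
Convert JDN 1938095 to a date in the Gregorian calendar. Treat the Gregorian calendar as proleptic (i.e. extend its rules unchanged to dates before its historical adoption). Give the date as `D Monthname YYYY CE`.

JDN 2451545 is 1 Jan 2000; 1938095 is −513450 days from there.

22 March 594 CE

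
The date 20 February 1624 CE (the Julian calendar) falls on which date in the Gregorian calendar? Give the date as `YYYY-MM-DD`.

1624-03-01

For dates in this range the Gregorian date is 10 days ahead of the Julian.
20 February 1624 Julian + 10 days → 1 March 1624 Gregorian.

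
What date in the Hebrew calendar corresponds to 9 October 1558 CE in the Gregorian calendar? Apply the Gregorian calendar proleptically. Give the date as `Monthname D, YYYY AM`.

Tishrei 17, 5319 AM

Julian Day Number of the source date = 2290389.
Converting JDN 2290389 to the Hebrew calendar gives 17 Tishrei 5319 AM.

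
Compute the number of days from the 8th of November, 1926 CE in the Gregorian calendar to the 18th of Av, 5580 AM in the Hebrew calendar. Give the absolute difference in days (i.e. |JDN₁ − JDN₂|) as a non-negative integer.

First date → JDN 2424828; second date → JDN 2386011.
The interval is |2424828 − 2386011| = 38817 days.

38817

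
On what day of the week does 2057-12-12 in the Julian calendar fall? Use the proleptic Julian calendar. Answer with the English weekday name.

Tuesday

This is JDN 2472723 (25 December 2057 Gregorian).
JDN 2472723 mod 7 = 1, and JDN 0 was a Monday, so this is a Tuesday.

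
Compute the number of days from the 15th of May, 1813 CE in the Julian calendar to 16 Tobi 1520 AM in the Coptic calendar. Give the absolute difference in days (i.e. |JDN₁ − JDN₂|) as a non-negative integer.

JDN of the first date = 2383391.
JDN of the second date = 2379980.
|2379980 − 2383391| = 3411.

3411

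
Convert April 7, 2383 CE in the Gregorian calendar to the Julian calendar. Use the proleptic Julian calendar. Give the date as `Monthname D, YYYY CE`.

The Julian–Gregorian offset here is 16 days (Julian trailing).
7 April 2383 Gregorian − 16 days → 22 March 2383 Julian.

March 22, 2383 CE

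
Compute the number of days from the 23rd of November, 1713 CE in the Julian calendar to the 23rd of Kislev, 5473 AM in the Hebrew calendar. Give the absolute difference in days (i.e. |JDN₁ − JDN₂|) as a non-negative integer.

347

First date → JDN 2347058; second date → JDN 2346711.
The interval is |2347058 − 2346711| = 347 days.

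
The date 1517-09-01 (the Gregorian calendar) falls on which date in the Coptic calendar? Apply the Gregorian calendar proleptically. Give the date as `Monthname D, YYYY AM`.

Mesori 29, 1233 AM

Both dates share Julian Day Number 2275376; in the Coptic calendar that is 29 Mesori 1233 AM.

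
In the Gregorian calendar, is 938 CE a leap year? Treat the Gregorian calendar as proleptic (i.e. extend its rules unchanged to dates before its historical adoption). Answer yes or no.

938 is not divisible by 4, so it is a common year.

no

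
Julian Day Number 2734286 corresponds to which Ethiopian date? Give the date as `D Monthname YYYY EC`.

30 Tir 2766 EC

JDN 2734286 is 13 February 2774 in the Gregorian calendar.
In the Ethiopian calendar that day is 30 Tir 2766 EC.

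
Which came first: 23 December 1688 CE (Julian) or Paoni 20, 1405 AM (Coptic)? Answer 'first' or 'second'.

The two dates have Julian Day Numbers 2337957 and 2338130 respectively.
Since 2337957 < 2338130, the first date comes first.

first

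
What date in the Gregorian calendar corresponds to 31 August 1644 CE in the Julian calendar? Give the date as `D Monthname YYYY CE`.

10 September 1644 CE

At this point the Julian calendar is 10 days behind the Gregorian.
31 August 1644 Julian + 10 days → 10 September 1644 Gregorian.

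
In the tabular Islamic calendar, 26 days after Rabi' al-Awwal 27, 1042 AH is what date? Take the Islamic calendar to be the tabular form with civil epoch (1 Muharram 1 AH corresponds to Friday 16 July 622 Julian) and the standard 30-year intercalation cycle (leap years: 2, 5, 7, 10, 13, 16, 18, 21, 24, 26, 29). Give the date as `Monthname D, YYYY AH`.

Counting 26 days forward from JDN 2317421 reaches JDN 2317447, which is Rabi' al-Thani 23, 1042 AH.

Rabi' al-Thani 23, 1042 AH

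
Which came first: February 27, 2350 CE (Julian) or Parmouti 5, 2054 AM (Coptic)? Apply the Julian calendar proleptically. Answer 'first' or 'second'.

The two dates have Julian Day Numbers 2579453 and 2575102 respectively.
Since 2575102 < 2579453, the second date comes first.

second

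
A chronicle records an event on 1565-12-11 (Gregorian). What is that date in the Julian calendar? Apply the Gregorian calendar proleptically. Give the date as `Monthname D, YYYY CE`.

The Julian–Gregorian offset here is 10 days (Julian trailing).
11 December 1565 Gregorian − 10 days → 1 December 1565 Julian.

December 1, 1565 CE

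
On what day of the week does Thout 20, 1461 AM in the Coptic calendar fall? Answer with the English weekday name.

Monday

Equivalently 28 September 1744 Gregorian, JDN 2358314.
2358314 ≡ 0 (mod 7); counting from Monday = 0 gives Monday.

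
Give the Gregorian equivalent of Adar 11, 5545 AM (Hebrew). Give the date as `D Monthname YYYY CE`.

Both dates share Julian Day Number 2373070; in the Gregorian calendar that is 21 February 1785 CE.

21 February 1785 CE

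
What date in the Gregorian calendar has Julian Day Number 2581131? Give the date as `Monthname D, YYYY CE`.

Counting from JDN 2299161 = 15 Oct 1582 gives an offset of 281970 days.

October 18, 2354 CE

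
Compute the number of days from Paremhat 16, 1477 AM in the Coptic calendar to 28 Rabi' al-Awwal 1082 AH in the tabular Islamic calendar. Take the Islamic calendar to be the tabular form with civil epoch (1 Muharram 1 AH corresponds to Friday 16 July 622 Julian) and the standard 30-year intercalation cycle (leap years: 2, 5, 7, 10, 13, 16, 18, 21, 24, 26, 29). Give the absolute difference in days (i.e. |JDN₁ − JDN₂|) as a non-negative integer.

JDN of the first date = 2364334.
JDN of the second date = 2331596.
|2331596 − 2364334| = 32738.

32738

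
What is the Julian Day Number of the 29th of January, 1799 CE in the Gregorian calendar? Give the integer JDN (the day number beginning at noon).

2378160

JDN 2299161 is 15 October 1582 CE (Gregorian); the target day is +78999 days from there, so JDN = 2378160.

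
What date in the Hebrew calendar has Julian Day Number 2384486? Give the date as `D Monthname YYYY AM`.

JDN 2384486 is 26 May 1816 in the Gregorian calendar.
In the Hebrew calendar that day is 28 Iyar 5576 AM.

28 Iyar 5576 AM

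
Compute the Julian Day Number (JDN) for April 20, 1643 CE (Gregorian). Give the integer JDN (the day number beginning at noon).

JDN 2400001 is 17 November 1858 CE (Gregorian), MJD 0; the target day is −78738 days from there, so JDN = 2321263.

2321263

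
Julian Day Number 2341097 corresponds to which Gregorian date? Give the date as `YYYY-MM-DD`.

1697-08-08

Counting from JDN 2299161 = 15 Oct 1582 gives an offset of 41936 days.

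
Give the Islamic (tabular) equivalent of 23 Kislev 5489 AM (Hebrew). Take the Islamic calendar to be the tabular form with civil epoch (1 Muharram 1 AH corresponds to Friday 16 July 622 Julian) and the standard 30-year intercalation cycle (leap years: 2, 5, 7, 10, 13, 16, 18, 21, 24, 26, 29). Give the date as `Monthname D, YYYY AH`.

Rabi' al-Thani 22, 1141 AH

The source date corresponds to 25 November 1728 in the Gregorian calendar (JDN 2352528).
That day falls on 22 Rabi' al-Thani 1141 AH in the tabular Islamic calendar.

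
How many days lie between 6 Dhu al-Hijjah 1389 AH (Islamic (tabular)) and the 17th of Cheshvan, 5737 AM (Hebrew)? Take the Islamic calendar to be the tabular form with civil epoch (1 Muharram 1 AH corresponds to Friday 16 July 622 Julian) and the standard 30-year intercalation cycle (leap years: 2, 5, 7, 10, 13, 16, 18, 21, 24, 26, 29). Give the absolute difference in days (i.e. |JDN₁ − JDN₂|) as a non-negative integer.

First date → JDN 2440631; second date → JDN 2443093.
The interval is |2440631 − 2443093| = 2462 days.

2462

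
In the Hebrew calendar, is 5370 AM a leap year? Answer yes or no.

Hebrew year 5370 is year 12 of its 19-year Metonic cycle; leap years are at positions 3, 6, 8, 11, 14, 17, 19, so it is a common year (12 months).

no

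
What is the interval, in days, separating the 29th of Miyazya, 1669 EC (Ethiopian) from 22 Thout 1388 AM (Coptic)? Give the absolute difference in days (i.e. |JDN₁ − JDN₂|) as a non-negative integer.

2043

First date → JDN 2333696; second date → JDN 2331653.
The interval is |2333696 − 2331653| = 2043 days.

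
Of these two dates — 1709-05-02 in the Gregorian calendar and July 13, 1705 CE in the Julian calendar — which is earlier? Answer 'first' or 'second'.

The two dates have Julian Day Numbers 2345381 and 2344003 respectively.
Since 2344003 < 2345381, the second date comes first.

second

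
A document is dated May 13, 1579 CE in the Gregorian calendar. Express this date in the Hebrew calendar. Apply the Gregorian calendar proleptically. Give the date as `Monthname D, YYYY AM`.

Iyar 7, 5339 AM

Both dates share Julian Day Number 2297910; in the Hebrew calendar that is 7 Iyar 5339 AM.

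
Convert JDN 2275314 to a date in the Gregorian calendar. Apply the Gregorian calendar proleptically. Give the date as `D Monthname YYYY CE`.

1 July 1517 CE

JDN 2451545 is 1 Jan 2000; 2275314 is −176231 days from there.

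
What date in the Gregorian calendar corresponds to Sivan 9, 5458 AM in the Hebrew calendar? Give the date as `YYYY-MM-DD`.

Julian Day Number of the source date = 2341381.
Converting JDN 2341381 to the Gregorian calendar gives 19 May 1698 CE.

1698-05-19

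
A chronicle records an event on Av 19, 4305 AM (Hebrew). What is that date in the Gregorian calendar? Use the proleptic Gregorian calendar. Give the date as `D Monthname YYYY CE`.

15 August 545 CE

Both dates share Julian Day Number 1920344; in the Gregorian calendar that is 15 August 545 CE.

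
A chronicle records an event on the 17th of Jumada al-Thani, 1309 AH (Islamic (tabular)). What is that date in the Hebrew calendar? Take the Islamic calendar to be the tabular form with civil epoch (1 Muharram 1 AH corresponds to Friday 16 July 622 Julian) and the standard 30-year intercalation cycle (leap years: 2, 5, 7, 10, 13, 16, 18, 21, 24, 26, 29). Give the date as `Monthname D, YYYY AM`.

The source date corresponds to 18 January 1892 in the Gregorian calendar (JDN 2412116).
That day falls on 18 Tevet 5652 AM in the Hebrew calendar.

Tevet 18, 5652 AM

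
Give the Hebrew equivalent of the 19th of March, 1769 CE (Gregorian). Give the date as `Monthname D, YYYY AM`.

Adar II 10, 5529 AM

Julian Day Number of the source date = 2367252.
Converting JDN 2367252 to the Hebrew calendar gives 10 Adar II 5529 AM.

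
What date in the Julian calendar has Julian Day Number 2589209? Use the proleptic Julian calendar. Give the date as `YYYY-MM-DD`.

JDN 2589209 is 29 November 2376 in the Gregorian calendar.
In the Julian calendar that day is 2376-11-13.

2376-11-13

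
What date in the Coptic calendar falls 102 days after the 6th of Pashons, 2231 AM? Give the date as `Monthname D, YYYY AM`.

Mesori 18, 2231 AM

Counting 102 days forward from JDN 2639782 reaches JDN 2639884, which is Mesori 18, 2231 AM.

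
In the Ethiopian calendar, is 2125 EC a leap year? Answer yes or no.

no

2125 mod 4 = 1; in the Ethiopian calendar a year is leap when year mod 4 = 3, so it is a common year.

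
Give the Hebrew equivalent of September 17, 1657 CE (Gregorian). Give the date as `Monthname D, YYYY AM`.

Tishrei 10, 5418 AM

Julian Day Number of the source date = 2326527.
Converting JDN 2326527 to the Hebrew calendar gives 10 Tishrei 5418 AM.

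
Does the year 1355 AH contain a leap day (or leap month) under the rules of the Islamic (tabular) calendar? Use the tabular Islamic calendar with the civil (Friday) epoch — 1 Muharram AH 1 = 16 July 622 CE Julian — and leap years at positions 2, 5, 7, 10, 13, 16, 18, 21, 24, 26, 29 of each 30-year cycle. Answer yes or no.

Year 1355 AH is year 5 of its 30-year cycle; leap positions are 2, 5, 7, 10, 13, 16, 18, 21, 24, 26, 29, so it is a leap year (355 days).

yes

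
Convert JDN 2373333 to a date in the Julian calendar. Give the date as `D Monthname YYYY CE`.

JDN 2373333 is 11 November 1785 in the Gregorian calendar.
In the Julian calendar that day is 31 October 1785 CE.

31 October 1785 CE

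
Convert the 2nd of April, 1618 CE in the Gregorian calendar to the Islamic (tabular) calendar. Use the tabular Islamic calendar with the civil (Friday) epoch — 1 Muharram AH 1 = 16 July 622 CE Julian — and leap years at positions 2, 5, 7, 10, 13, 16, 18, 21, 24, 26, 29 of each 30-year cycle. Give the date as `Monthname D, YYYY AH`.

Rabi' al-Thani 6, 1027 AH

Julian Day Number of the source date = 2312114.
Converting JDN 2312114 to the tabular Islamic calendar gives 6 Rabi' al-Thani 1027 AH.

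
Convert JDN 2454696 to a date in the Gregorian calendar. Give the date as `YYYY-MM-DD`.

JDN 2451545 is 1 Jan 2000; 2454696 is +3151 days from there.

2008-08-17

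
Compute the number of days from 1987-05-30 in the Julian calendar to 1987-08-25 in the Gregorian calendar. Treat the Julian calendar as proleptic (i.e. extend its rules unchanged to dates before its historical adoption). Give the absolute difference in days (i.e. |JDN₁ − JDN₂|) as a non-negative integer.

JDN of the first date = 2446959.
JDN of the second date = 2447033.
|2447033 − 2446959| = 74.

74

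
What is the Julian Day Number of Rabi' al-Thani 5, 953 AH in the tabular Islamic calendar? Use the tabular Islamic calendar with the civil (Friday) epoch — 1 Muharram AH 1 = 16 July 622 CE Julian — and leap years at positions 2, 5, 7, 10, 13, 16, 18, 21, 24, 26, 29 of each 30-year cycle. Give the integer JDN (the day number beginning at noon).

Equivalently 15 June 1546 (proleptic Gregorian).
JDN 2451545 is 1 January 2000 CE (Gregorian); the target day is −165655 days from there, so JDN = 2285890.

2285890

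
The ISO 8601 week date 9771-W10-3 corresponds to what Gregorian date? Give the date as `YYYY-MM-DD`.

ISO week 1 of 9771 is the week containing the first Thursday of 9771.
Week 10, day 3 (Wednesday) lands on 9771-03-06.

9771-03-06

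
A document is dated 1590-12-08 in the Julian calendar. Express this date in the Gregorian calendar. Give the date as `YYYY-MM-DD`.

1590-12-18

At this point the Julian calendar is 10 days behind the Gregorian.
8 December 1590 Julian + 10 days → 18 December 1590 Gregorian.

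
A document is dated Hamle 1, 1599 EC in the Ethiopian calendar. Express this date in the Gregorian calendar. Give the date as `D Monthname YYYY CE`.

5 July 1607 CE

Both dates share Julian Day Number 2308190; in the Gregorian calendar that is 5 July 1607 CE.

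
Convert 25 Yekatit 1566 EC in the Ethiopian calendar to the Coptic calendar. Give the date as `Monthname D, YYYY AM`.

Julian Day Number of the source date = 2296011.
Converting JDN 2296011 to the Coptic calendar gives 25 Meshir 1290 AM.

Meshir 25, 1290 AM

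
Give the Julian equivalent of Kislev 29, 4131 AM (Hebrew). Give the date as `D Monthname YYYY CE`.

The source date corresponds to 4 December 370 in the proleptic Gregorian calendar (JDN 1856537).
That day falls on 3 December 370 CE in the Julian calendar.

3 December 370 CE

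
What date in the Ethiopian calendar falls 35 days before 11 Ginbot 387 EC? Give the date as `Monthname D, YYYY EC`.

The starting date is JDN 1865457; 1865457 − 35 = 1865422.
JDN 1865422 corresponds to Miyazya 6, 387 EC.

Miyazya 6, 387 EC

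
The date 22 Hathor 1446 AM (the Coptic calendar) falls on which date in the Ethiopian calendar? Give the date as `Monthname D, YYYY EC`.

Julian Day Number of the source date = 2352897.
Converting JDN 2352897 to the Ethiopian calendar gives 22 Hidar 1722 EC.

Hidar 22, 1722 EC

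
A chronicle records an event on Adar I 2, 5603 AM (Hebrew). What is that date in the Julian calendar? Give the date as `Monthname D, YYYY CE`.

January 21, 1843 CE

Julian Day Number of the source date = 2394234.
Converting JDN 2394234 to the Julian calendar gives 21 January 1843 CE.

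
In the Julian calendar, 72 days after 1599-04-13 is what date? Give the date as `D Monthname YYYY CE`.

24 June 1599 CE

JDN of 1599-04-13 = 2305195.
2305195 + 72 = 2305267.
JDN 2305267 in the Julian calendar is 24 June 1599 CE.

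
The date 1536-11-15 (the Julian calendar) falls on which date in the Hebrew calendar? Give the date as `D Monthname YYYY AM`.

Both dates share Julian Day Number 2282401; in the Hebrew calendar that is 1 Kislev 5297 AM.

1 Kislev 5297 AM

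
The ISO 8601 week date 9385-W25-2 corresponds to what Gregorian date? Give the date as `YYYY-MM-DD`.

ISO week 1 of 9385 is the week containing the first Thursday of 9385.
Week 25, day 2 (Tuesday) lands on 9385-06-21.

9385-06-21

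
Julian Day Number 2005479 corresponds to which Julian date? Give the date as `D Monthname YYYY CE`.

14 September 778 CE

JDN 2005479 is 18 September 778 in the proleptic Gregorian calendar.
In the Julian calendar that day is 14 September 778 CE.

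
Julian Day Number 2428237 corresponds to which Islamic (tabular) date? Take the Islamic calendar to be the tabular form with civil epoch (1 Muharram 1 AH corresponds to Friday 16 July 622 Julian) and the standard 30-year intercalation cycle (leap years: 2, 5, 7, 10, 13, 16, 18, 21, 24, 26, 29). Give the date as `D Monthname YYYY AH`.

JDN 2428237 is 9 March 1936 in the Gregorian calendar.
In the tabular Islamic calendar that day is 15 Dhu al-Hijjah 1354 AH.

15 Dhu al-Hijjah 1354 AH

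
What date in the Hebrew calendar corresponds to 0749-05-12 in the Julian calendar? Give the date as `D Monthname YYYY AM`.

19 Iyar 4509 AM

The source date corresponds to 16 May 749 in the proleptic Gregorian calendar (JDN 1994762).
That day falls on 19 Iyar 4509 AM in the Hebrew calendar.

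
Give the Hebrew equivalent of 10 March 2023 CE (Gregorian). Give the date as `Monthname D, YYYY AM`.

Both dates share Julian Day Number 2460014; in the Hebrew calendar that is 17 Adar 5783 AM.

Adar 17, 5783 AM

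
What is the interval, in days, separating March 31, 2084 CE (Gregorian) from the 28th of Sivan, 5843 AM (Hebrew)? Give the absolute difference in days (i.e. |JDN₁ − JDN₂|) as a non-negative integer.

JDN of the first date = 2482316.
JDN of the second date = 2482025.
|2482025 − 2482316| = 291.

291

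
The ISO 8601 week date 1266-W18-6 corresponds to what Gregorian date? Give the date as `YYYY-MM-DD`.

1266-05-08

ISO week 1 of 1266 is the week containing the first Thursday of 1266.
Week 18, day 6 (Saturday) lands on 1266-05-08.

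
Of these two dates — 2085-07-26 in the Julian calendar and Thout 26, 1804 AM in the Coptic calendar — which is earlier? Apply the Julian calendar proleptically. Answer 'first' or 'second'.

First date → JDN 2482811; second date → JDN 2483601.
JDN 2482811 < JDN 2483601, so the first date is earlier.

first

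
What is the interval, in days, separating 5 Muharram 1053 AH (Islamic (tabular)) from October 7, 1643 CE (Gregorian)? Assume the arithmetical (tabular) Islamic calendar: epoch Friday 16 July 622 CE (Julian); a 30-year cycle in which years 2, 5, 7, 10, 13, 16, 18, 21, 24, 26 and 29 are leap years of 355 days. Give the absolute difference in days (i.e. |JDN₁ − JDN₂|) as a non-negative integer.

195

JDN of the first date = 2321238.
JDN of the second date = 2321433.
|2321433 − 2321238| = 195.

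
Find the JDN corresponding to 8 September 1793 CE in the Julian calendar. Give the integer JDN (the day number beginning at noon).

In the Gregorian calendar the same day is 19 September 1793.
JDN 2299161 is 15 October 1582 CE (Gregorian); the target day is +77041 days from there, so JDN = 2376202.

2376202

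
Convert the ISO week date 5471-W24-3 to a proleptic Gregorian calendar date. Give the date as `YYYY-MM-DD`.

ISO week 1 of 5471 is the week containing the first Thursday of 5471.
Week 24, day 3 (Wednesday) lands on 5471-06-14.

5471-06-14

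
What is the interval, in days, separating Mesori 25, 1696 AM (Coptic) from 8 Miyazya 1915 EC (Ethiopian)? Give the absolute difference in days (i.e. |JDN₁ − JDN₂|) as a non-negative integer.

20957

JDN of the first date = 2444483.
JDN of the second date = 2423526.
|2423526 − 2444483| = 20957.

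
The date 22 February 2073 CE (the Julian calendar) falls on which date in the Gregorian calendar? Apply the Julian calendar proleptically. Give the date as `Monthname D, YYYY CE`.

March 7, 2073 CE

At this point the Julian calendar is 13 days behind the Gregorian.
22 February 2073 Julian + 13 days → 7 March 2073 Gregorian.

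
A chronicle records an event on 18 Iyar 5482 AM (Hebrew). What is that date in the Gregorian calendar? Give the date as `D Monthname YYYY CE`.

5 May 1722 CE

Both dates share Julian Day Number 2350132; in the Gregorian calendar that is 5 May 1722 CE.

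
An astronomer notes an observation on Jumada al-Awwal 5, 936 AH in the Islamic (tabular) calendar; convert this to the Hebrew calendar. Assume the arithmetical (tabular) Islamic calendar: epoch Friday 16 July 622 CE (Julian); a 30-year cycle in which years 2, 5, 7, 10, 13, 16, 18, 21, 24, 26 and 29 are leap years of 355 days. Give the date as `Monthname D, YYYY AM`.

Shevat 7, 5290 AM

Julian Day Number of the source date = 2279895.
Converting JDN 2279895 to the Hebrew calendar gives 7 Shevat 5290 AM.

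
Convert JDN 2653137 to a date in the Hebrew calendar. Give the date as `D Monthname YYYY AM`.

The Gregorian equivalent of JDN 2653137 is 10 December 2551.
In the Hebrew calendar that day is 10 Kislev 6312 AM.

10 Kislev 6312 AM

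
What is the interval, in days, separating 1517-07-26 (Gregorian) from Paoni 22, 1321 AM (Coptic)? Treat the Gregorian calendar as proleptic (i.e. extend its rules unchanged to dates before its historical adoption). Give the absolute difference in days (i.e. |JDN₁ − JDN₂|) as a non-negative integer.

JDN of the first date = 2275339.
JDN of the second date = 2307451.
|2307451 − 2275339| = 32112.

32112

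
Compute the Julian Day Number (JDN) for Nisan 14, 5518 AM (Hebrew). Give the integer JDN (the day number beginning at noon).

In the Gregorian calendar the same day is 22 April 1758.
JDN 2451545 is 1 January 2000 CE (Gregorian); the target day is −88277 days from there, so JDN = 2363268.

2363268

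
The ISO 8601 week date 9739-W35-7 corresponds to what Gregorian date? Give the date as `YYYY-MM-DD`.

ISO week 1 of 9739 is the week containing the first Thursday of 9739.
Week 35, day 7 (Sunday) lands on 9739-08-30.

9739-08-30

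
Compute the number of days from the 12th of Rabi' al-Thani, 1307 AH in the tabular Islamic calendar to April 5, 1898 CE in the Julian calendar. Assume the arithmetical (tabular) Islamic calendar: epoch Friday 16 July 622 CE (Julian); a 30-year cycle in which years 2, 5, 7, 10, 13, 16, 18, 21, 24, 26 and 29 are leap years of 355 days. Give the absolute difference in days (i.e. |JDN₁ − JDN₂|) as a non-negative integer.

JDN of the first date = 2411343.
JDN of the second date = 2414397.
|2414397 − 2411343| = 3054.

3054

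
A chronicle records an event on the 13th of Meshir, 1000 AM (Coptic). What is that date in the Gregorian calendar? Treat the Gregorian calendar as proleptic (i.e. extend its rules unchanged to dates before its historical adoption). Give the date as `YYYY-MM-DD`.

Both dates share Julian Day Number 2190077; in the Gregorian calendar that is 15 February 1284 CE.

1284-02-15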